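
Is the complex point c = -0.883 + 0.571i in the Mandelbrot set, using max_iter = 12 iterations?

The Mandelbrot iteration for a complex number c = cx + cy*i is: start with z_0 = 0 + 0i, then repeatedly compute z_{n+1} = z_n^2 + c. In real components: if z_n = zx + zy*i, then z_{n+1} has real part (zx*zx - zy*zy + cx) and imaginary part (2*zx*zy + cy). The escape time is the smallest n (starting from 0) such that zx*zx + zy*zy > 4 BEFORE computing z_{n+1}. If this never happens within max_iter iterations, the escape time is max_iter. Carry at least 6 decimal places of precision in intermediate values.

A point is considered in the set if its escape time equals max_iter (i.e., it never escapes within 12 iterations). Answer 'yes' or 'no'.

z_0 = 0 + 0i, c = -0.8830 + 0.5710i
Iter 1: z = -0.8830 + 0.5710i, |z|^2 = 1.1057
Iter 2: z = -0.4294 + -0.4374i, |z|^2 = 0.3756
Iter 3: z = -0.8900 + 0.9466i, |z|^2 = 1.6881
Iter 4: z = -0.9870 + -1.1139i, |z|^2 = 2.2148
Iter 5: z = -1.1495 + 2.7697i, |z|^2 = 8.9927
Escaped at iteration 5

Answer: no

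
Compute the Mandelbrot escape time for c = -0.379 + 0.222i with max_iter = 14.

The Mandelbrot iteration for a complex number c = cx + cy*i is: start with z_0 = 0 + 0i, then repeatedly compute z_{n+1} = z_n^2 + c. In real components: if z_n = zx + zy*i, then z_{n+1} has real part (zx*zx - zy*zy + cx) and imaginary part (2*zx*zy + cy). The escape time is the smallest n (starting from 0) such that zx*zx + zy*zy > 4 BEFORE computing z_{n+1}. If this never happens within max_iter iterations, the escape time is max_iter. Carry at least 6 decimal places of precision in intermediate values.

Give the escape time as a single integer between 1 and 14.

Answer: 14

Derivation:
z_0 = 0 + 0i, c = -0.3790 + 0.2220i
Iter 1: z = -0.3790 + 0.2220i, |z|^2 = 0.1929
Iter 2: z = -0.2846 + 0.0537i, |z|^2 = 0.0839
Iter 3: z = -0.3009 + 0.1914i, |z|^2 = 0.1272
Iter 4: z = -0.3251 + 0.1068i, |z|^2 = 0.1171
Iter 5: z = -0.2847 + 0.1525i, |z|^2 = 0.1043
Iter 6: z = -0.3212 + 0.1351i, |z|^2 = 0.1214
Iter 7: z = -0.2941 + 0.1352i, |z|^2 = 0.1048
Iter 8: z = -0.3108 + 0.1425i, |z|^2 = 0.1169
Iter 9: z = -0.3027 + 0.1334i, |z|^2 = 0.1094
Iter 10: z = -0.3052 + 0.1412i, |z|^2 = 0.1131
Iter 11: z = -0.3058 + 0.1358i, |z|^2 = 0.1120
Iter 12: z = -0.3039 + 0.1389i, |z|^2 = 0.1117
Iter 13: z = -0.3059 + 0.1375i, |z|^2 = 0.1125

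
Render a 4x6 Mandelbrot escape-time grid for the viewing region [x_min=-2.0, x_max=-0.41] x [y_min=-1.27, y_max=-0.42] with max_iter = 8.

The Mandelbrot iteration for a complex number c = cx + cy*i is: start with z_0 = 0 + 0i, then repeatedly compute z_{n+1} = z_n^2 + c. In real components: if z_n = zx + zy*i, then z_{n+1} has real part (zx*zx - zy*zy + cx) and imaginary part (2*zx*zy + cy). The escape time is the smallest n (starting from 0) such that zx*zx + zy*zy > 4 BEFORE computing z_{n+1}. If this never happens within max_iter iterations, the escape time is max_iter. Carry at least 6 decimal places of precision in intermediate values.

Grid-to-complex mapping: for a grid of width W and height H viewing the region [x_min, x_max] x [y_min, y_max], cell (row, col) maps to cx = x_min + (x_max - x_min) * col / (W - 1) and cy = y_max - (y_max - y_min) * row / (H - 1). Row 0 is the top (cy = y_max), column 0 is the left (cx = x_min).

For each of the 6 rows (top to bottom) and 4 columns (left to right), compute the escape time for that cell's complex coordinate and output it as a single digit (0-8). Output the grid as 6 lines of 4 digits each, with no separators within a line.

Answer: 1468
1358
1347
1335
1234
1223

Derivation:
(row=0, col=0): c = -2.0000 + -0.4200i → escape time 1
(row=0, col=1): c = -1.4700 + -0.4200i → escape time 4
(row=0, col=2): c = -0.9400 + -0.4200i → escape time 6
(row=0, col=3): c = -0.4100 + -0.4200i → escape time 8
(row=1, col=0): c = -2.0000 + -0.5900i → escape time 1
(row=1, col=1): c = -1.4700 + -0.5900i → escape time 3
(row=1, col=2): c = -0.9400 + -0.5900i → escape time 5
(row=1, col=3): c = -0.4100 + -0.5900i → escape time 8
(row=2, col=0): c = -2.0000 + -0.7600i → escape time 1
(row=2, col=1): c = -1.4700 + -0.7600i → escape time 3
(row=2, col=2): c = -0.9400 + -0.7600i → escape time 4
(row=2, col=3): c = -0.4100 + -0.7600i → escape time 7
(row=3, col=0): c = -2.0000 + -0.9300i → escape time 1
(row=3, col=1): c = -1.4700 + -0.9300i → escape time 3
(row=3, col=2): c = -0.9400 + -0.9300i → escape time 3
(row=3, col=3): c = -0.4100 + -0.9300i → escape time 5
(row=4, col=0): c = -2.0000 + -1.1000i → escape time 1
(row=4, col=1): c = -1.4700 + -1.1000i → escape time 2
(row=4, col=2): c = -0.9400 + -1.1000i → escape time 3
(row=4, col=3): c = -0.4100 + -1.1000i → escape time 4
(row=5, col=0): c = -2.0000 + -1.2700i → escape time 1
(row=5, col=1): c = -1.4700 + -1.2700i → escape time 2
(row=5, col=2): c = -0.9400 + -1.2700i → escape time 2
(row=5, col=3): c = -0.4100 + -1.2700i → escape time 3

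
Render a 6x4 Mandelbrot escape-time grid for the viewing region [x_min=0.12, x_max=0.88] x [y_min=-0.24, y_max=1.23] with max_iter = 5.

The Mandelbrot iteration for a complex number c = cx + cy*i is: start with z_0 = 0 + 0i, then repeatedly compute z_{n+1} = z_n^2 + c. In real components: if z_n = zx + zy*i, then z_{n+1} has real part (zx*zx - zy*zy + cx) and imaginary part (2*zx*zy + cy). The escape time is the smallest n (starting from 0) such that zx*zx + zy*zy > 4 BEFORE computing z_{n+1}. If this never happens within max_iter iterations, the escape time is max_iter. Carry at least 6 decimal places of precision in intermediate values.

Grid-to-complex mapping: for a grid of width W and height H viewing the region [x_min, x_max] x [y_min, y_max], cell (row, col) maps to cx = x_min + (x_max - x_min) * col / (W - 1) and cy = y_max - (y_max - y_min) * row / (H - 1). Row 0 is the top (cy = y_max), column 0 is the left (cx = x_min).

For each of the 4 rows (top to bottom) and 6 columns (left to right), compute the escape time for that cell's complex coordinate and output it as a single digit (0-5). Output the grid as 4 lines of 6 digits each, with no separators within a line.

Answer: 222222
554332
555433
555433

Derivation:
(row=0, col=0): c = 0.1200 + 1.2300i → escape time 2
(row=0, col=1): c = 0.2720 + 1.2300i → escape time 2
(row=0, col=2): c = 0.4240 + 1.2300i → escape time 2
(row=0, col=3): c = 0.5760 + 1.2300i → escape time 2
(row=0, col=4): c = 0.7280 + 1.2300i → escape time 2
(row=0, col=5): c = 0.8800 + 1.2300i → escape time 2
(row=1, col=0): c = 0.1200 + 0.7400i → escape time 5
(row=1, col=1): c = 0.2720 + 0.7400i → escape time 5
(row=1, col=2): c = 0.4240 + 0.7400i → escape time 4
(row=1, col=3): c = 0.5760 + 0.7400i → escape time 3
(row=1, col=4): c = 0.7280 + 0.7400i → escape time 3
(row=1, col=5): c = 0.8800 + 0.7400i → escape time 2
(row=2, col=0): c = 0.1200 + 0.2500i → escape time 5
(row=2, col=1): c = 0.2720 + 0.2500i → escape time 5
(row=2, col=2): c = 0.4240 + 0.2500i → escape time 5
(row=2, col=3): c = 0.5760 + 0.2500i → escape time 4
(row=2, col=4): c = 0.7280 + 0.2500i → escape time 3
(row=2, col=5): c = 0.8800 + 0.2500i → escape time 3
(row=3, col=0): c = 0.1200 + -0.2400i → escape time 5
(row=3, col=1): c = 0.2720 + -0.2400i → escape time 5
(row=3, col=2): c = 0.4240 + -0.2400i → escape time 5
(row=3, col=3): c = 0.5760 + -0.2400i → escape time 4
(row=3, col=4): c = 0.7280 + -0.2400i → escape time 3
(row=3, col=5): c = 0.8800 + -0.2400i → escape time 3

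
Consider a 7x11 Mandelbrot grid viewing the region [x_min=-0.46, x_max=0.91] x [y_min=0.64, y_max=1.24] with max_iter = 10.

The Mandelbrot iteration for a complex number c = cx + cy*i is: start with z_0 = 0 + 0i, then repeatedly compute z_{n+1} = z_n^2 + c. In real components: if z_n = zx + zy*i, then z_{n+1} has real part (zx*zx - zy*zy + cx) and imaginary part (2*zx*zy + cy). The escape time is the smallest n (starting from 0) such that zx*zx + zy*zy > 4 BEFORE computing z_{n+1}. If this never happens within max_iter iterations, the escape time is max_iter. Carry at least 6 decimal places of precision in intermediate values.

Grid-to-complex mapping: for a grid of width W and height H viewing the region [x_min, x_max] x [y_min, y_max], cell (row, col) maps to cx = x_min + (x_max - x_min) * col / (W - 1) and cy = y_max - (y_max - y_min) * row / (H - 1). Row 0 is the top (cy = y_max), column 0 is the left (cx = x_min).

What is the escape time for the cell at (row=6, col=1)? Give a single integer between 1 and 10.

Answer: 10

Derivation:
z_0 = 0 + 0i, c = -0.2317 + 0.8800i
Iter 1: z = -0.2317 + 0.8800i, |z|^2 = 0.8281
Iter 2: z = -0.9524 + 0.4723i, |z|^2 = 1.1301
Iter 3: z = 0.4524 + -0.0196i, |z|^2 = 0.2050
Iter 4: z = -0.0274 + 0.8623i, |z|^2 = 0.7443
Iter 5: z = -0.9745 + 0.8327i, |z|^2 = 1.6430
Iter 6: z = 0.0245 + -0.7429i, |z|^2 = 0.5525
Iter 7: z = -0.7830 + 0.8436i, |z|^2 = 1.3246
Iter 8: z = -0.3303 + -0.4410i, |z|^2 = 0.3035
Iter 9: z = -0.3170 + 1.1713i, |z|^2 = 1.4724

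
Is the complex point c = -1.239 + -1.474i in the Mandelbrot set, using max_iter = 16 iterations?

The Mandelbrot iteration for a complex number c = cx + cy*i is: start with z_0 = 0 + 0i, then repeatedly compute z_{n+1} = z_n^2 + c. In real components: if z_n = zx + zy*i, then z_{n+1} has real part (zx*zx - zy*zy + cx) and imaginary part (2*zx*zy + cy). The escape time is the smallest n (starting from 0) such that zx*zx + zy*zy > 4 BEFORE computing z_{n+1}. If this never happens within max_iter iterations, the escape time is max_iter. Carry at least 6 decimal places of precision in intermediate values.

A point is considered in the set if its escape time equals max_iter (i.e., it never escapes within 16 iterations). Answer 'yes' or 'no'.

z_0 = 0 + 0i, c = -1.2390 + -1.4740i
Iter 1: z = -1.2390 + -1.4740i, |z|^2 = 3.7078
Iter 2: z = -1.8766 + 2.1786i, |z|^2 = 8.2676
Escaped at iteration 2

Answer: no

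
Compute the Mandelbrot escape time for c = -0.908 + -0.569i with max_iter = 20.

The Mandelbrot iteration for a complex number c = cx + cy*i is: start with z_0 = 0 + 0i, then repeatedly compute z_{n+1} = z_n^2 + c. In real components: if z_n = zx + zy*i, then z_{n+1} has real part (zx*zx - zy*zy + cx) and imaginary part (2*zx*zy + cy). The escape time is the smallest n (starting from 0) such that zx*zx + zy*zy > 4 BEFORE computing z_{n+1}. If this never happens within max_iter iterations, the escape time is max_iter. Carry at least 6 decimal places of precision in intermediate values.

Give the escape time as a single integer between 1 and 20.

Answer: 5

Derivation:
z_0 = 0 + 0i, c = -0.9080 + -0.5690i
Iter 1: z = -0.9080 + -0.5690i, |z|^2 = 1.1482
Iter 2: z = -0.4073 + 0.4643i, |z|^2 = 0.3815
Iter 3: z = -0.9577 + -0.9472i, |z|^2 = 1.8144
Iter 4: z = -0.8881 + 1.2453i, |z|^2 = 2.3394
Iter 5: z = -1.6701 + -2.7808i, |z|^2 = 10.5218
Escaped at iteration 5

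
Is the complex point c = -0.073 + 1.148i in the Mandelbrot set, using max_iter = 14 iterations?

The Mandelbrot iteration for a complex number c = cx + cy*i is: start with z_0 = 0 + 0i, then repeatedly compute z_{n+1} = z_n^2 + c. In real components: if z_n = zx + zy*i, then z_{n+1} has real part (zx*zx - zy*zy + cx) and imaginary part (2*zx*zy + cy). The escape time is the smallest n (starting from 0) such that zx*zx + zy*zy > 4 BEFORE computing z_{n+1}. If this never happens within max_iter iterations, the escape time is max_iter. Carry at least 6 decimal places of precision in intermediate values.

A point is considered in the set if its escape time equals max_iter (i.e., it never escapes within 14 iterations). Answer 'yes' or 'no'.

z_0 = 0 + 0i, c = -0.0730 + 1.1480i
Iter 1: z = -0.0730 + 1.1480i, |z|^2 = 1.3232
Iter 2: z = -1.3856 + 0.9804i, |z|^2 = 2.8810
Iter 3: z = 0.8856 + -1.5688i, |z|^2 = 3.2456
Iter 4: z = -1.7498 + -1.6308i, |z|^2 = 5.7214
Escaped at iteration 4

Answer: no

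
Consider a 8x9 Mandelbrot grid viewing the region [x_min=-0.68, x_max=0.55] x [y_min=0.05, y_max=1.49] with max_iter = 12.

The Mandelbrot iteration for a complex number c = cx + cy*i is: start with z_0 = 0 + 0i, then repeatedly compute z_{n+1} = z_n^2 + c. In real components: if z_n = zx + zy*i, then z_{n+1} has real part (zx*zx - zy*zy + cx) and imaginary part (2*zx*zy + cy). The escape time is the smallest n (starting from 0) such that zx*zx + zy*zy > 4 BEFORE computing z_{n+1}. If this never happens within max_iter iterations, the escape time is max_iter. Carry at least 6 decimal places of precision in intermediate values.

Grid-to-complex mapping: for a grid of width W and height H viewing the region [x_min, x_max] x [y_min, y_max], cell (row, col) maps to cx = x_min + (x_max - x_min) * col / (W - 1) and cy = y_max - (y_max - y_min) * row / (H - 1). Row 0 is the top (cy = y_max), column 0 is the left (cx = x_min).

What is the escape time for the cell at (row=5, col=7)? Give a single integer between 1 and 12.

Answer: 4

Derivation:
z_0 = 0 + 0i, c = 0.5500 + 0.5900i
Iter 1: z = 0.5500 + 0.5900i, |z|^2 = 0.6506
Iter 2: z = 0.5044 + 1.2390i, |z|^2 = 1.7895
Iter 3: z = -0.7307 + 1.8399i, |z|^2 = 3.9192
Iter 4: z = -2.3013 + -2.0988i, |z|^2 = 9.7012
Escaped at iteration 4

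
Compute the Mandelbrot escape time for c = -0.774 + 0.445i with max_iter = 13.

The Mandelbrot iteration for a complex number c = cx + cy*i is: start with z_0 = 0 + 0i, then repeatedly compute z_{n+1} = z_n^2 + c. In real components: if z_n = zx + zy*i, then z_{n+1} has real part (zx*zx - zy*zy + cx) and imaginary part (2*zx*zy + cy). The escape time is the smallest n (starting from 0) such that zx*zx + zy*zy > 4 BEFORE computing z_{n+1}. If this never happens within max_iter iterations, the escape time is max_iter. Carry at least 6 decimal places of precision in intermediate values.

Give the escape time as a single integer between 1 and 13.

Answer: 7

Derivation:
z_0 = 0 + 0i, c = -0.7740 + 0.4450i
Iter 1: z = -0.7740 + 0.4450i, |z|^2 = 0.7971
Iter 2: z = -0.3729 + -0.2439i, |z|^2 = 0.1986
Iter 3: z = -0.6944 + 0.6269i, |z|^2 = 0.8752
Iter 4: z = -0.6848 + -0.4256i, |z|^2 = 0.6501
Iter 5: z = -0.4861 + 1.0279i, |z|^2 = 1.2930
Iter 6: z = -1.5943 + -0.5544i, |z|^2 = 2.8493
Iter 7: z = 1.4605 + 2.2129i, |z|^2 = 7.0299
Escaped at iteration 7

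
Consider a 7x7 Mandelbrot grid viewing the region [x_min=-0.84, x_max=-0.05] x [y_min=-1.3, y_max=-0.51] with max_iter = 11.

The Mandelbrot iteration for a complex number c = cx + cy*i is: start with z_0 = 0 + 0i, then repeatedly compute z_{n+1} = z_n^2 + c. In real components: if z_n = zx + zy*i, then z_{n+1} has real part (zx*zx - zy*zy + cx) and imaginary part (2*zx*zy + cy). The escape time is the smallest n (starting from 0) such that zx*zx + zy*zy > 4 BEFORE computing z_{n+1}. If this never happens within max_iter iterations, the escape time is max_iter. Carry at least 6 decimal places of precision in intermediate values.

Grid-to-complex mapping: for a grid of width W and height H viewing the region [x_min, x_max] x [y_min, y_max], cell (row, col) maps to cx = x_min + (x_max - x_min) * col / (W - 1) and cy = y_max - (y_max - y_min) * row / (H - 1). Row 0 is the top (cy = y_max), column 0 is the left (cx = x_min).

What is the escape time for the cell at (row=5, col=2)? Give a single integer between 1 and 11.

z_0 = 0 + 0i, c = -0.5767 + -1.1683i
Iter 1: z = -0.5767 + -1.1683i, |z|^2 = 1.6975
Iter 2: z = -1.6091 + 0.1791i, |z|^2 = 2.6214
Iter 3: z = 1.9805 + -1.7449i, |z|^2 = 6.9670
Escaped at iteration 3

Answer: 3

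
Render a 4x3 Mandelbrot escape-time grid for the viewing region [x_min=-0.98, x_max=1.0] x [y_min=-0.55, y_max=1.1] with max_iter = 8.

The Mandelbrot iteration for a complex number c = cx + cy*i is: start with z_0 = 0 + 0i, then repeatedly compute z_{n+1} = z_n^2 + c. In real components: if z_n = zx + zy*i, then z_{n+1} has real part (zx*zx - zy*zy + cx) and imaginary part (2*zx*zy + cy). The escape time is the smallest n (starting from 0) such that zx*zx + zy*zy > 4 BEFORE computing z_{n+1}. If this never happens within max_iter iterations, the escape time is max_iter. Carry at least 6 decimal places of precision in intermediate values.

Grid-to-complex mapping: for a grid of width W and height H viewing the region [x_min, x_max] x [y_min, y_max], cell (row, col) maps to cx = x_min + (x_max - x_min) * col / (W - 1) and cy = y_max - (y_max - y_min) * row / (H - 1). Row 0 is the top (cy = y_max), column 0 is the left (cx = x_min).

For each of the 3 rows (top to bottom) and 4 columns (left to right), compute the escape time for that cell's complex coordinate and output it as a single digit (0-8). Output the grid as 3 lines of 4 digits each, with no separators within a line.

Answer: 3432
8882
5882

Derivation:
(row=0, col=0): c = -0.9800 + 1.1000i → escape time 3
(row=0, col=1): c = -0.3200 + 1.1000i → escape time 4
(row=0, col=2): c = 0.3400 + 1.1000i → escape time 3
(row=0, col=3): c = 1.0000 + 1.1000i → escape time 2
(row=1, col=0): c = -0.9800 + 0.2750i → escape time 8
(row=1, col=1): c = -0.3200 + 0.2750i → escape time 8
(row=1, col=2): c = 0.3400 + 0.2750i → escape time 8
(row=1, col=3): c = 1.0000 + 0.2750i → escape time 2
(row=2, col=0): c = -0.9800 + -0.5500i → escape time 5
(row=2, col=1): c = -0.3200 + -0.5500i → escape time 8
(row=2, col=2): c = 0.3400 + -0.5500i → escape time 8
(row=2, col=3): c = 1.0000 + -0.5500i → escape time 2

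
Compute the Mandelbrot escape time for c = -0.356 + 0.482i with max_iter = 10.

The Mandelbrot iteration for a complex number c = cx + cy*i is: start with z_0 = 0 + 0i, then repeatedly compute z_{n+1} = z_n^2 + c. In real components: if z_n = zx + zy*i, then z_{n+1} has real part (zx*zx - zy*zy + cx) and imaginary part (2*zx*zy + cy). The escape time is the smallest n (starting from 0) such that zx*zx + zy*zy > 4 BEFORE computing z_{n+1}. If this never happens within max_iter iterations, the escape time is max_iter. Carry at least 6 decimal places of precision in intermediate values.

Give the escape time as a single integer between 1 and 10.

Answer: 10

Derivation:
z_0 = 0 + 0i, c = -0.3560 + 0.4820i
Iter 1: z = -0.3560 + 0.4820i, |z|^2 = 0.3591
Iter 2: z = -0.4616 + 0.1388i, |z|^2 = 0.2323
Iter 3: z = -0.1622 + 0.3538i, |z|^2 = 0.1515
Iter 4: z = -0.4549 + 0.3672i, |z|^2 = 0.3418
Iter 5: z = -0.2839 + 0.1479i, |z|^2 = 0.1025
Iter 6: z = -0.2973 + 0.3980i, |z|^2 = 0.2468
Iter 7: z = -0.4260 + 0.2454i, |z|^2 = 0.2417
Iter 8: z = -0.2347 + 0.2729i, |z|^2 = 0.1296
Iter 9: z = -0.3754 + 0.3539i, |z|^2 = 0.2662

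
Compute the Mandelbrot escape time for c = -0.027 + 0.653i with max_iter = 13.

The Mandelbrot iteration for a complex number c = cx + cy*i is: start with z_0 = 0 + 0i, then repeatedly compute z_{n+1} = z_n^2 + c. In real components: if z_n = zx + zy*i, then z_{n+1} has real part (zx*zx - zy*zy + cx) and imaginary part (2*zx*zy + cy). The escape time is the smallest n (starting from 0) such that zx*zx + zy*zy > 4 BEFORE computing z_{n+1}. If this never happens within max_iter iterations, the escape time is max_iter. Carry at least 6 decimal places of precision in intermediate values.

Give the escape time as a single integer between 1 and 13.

Answer: 13

Derivation:
z_0 = 0 + 0i, c = -0.0270 + 0.6530i
Iter 1: z = -0.0270 + 0.6530i, |z|^2 = 0.4271
Iter 2: z = -0.4527 + 0.6177i, |z|^2 = 0.5865
Iter 3: z = -0.2037 + 0.0937i, |z|^2 = 0.0503
Iter 4: z = 0.0057 + 0.6148i, |z|^2 = 0.3780
Iter 5: z = -0.4050 + 0.6600i, |z|^2 = 0.5996
Iter 6: z = -0.2986 + 0.1184i, |z|^2 = 0.1032
Iter 7: z = 0.0481 + 0.5823i, |z|^2 = 0.3414
Iter 8: z = -0.3637 + 0.7091i, |z|^2 = 0.6351
Iter 9: z = -0.3975 + 0.1372i, |z|^2 = 0.1768
Iter 10: z = 0.1122 + 0.5439i, |z|^2 = 0.3084
Iter 11: z = -0.3103 + 0.7750i, |z|^2 = 0.6969
Iter 12: z = -0.5314 + 0.1720i, |z|^2 = 0.3120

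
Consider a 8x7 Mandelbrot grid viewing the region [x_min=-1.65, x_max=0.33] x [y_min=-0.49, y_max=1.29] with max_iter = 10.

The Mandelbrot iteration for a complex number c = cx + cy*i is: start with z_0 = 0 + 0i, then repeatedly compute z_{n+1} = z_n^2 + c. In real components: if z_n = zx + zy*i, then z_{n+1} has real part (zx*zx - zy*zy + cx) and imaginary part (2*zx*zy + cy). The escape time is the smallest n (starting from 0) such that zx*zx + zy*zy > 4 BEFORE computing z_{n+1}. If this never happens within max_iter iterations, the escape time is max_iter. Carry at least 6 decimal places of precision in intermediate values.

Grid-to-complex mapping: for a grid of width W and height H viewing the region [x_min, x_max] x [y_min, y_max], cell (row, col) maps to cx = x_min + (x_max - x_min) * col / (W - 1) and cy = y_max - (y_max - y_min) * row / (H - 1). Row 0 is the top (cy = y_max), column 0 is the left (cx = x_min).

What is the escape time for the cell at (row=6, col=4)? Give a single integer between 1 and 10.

Answer: 10

Derivation:
z_0 = 0 + 0i, c = -0.5186 + -0.4900i
Iter 1: z = -0.5186 + -0.4900i, |z|^2 = 0.5090
Iter 2: z = -0.4898 + 0.0182i, |z|^2 = 0.2402
Iter 3: z = -0.2790 + -0.5078i, |z|^2 = 0.3358
Iter 4: z = -0.6986 + -0.2066i, |z|^2 = 0.5307
Iter 5: z = -0.0732 + -0.2014i, |z|^2 = 0.0459
Iter 6: z = -0.5538 + -0.4605i, |z|^2 = 0.5187
Iter 7: z = -0.4240 + 0.0200i, |z|^2 = 0.1802
Iter 8: z = -0.3392 + -0.5070i, |z|^2 = 0.3721
Iter 9: z = -0.6605 + -0.1461i, |z|^2 = 0.4577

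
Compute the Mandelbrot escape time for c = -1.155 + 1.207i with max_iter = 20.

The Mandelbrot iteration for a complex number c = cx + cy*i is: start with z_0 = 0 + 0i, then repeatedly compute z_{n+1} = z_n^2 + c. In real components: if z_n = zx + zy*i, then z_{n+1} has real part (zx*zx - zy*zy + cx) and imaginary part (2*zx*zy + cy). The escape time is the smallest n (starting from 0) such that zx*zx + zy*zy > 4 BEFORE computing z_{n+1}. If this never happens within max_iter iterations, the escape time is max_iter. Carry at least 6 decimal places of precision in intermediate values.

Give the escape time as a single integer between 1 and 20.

z_0 = 0 + 0i, c = -1.1550 + 1.2070i
Iter 1: z = -1.1550 + 1.2070i, |z|^2 = 2.7909
Iter 2: z = -1.2778 + -1.5812i, |z|^2 = 4.1329
Escaped at iteration 2

Answer: 2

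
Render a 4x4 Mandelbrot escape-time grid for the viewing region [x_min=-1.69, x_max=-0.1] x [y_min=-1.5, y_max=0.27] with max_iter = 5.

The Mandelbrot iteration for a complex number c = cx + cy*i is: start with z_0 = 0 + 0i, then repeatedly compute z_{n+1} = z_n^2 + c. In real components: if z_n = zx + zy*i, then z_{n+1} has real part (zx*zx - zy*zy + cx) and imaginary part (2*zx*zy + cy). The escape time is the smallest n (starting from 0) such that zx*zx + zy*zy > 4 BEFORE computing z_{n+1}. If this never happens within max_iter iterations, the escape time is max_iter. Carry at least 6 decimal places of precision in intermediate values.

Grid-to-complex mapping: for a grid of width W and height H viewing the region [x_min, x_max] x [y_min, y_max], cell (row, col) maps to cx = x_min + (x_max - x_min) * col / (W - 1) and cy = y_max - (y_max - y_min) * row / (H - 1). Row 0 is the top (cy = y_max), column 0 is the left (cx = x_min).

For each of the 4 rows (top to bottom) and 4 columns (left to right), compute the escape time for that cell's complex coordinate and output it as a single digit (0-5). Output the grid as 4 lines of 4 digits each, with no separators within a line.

(row=0, col=0): c = -1.6900 + 0.2700i → escape time 4
(row=0, col=1): c = -1.1600 + 0.2700i → escape time 5
(row=0, col=2): c = -0.6300 + 0.2700i → escape time 5
(row=0, col=3): c = -0.1000 + 0.2700i → escape time 5
(row=1, col=0): c = -1.6900 + -0.3200i → escape time 4
(row=1, col=1): c = -1.1600 + -0.3200i → escape time 5
(row=1, col=2): c = -0.6300 + -0.3200i → escape time 5
(row=1, col=3): c = -0.1000 + -0.3200i → escape time 5
(row=2, col=0): c = -1.6900 + -0.9100i → escape time 2
(row=2, col=1): c = -1.1600 + -0.9100i → escape time 3
(row=2, col=2): c = -0.6300 + -0.9100i → escape time 4
(row=2, col=3): c = -0.1000 + -0.9100i → escape time 5
(row=3, col=0): c = -1.6900 + -1.5000i → escape time 1
(row=3, col=1): c = -1.1600 + -1.5000i → escape time 2
(row=3, col=2): c = -0.6300 + -1.5000i → escape time 2
(row=3, col=3): c = -0.1000 + -1.5000i → escape time 2

Answer: 4555
4555
2345
1222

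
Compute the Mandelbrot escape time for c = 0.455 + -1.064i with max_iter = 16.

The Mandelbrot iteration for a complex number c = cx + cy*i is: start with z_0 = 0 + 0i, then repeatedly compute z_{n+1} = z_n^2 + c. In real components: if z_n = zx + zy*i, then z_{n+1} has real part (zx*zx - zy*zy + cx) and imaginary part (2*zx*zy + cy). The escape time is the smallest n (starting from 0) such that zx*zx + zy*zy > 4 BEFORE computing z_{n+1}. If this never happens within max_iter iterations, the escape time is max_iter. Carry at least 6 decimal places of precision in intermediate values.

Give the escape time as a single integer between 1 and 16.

Answer: 2

Derivation:
z_0 = 0 + 0i, c = 0.4550 + -1.0640i
Iter 1: z = 0.4550 + -1.0640i, |z|^2 = 1.3391
Iter 2: z = -0.4701 + -2.0322i, |z|^2 = 4.3510
Escaped at iteration 2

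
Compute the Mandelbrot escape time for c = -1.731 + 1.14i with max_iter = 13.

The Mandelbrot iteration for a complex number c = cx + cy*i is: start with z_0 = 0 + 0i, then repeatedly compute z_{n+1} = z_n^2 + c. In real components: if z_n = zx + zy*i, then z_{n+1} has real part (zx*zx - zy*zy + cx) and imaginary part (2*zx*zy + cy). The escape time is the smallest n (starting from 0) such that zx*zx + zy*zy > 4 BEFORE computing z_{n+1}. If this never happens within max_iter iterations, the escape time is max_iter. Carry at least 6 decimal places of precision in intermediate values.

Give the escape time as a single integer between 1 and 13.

z_0 = 0 + 0i, c = -1.7310 + 1.1400i
Iter 1: z = -1.7310 + 1.1400i, |z|^2 = 4.2960
Escaped at iteration 1

Answer: 1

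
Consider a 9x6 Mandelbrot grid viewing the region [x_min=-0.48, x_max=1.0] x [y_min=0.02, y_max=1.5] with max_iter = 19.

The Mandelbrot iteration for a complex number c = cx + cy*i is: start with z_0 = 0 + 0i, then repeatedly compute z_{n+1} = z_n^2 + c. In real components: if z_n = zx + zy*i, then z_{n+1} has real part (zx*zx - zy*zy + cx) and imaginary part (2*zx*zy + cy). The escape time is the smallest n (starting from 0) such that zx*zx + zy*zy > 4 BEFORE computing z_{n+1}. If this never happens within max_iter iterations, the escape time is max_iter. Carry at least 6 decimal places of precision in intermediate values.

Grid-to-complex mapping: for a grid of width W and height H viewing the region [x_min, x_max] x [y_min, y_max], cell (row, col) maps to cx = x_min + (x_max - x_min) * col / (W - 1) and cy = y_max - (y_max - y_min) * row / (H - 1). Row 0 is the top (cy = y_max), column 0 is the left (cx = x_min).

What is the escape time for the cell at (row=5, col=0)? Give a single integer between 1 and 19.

z_0 = 0 + 0i, c = -0.4800 + 0.0200i
Iter 1: z = -0.4800 + 0.0200i, |z|^2 = 0.2308
Iter 2: z = -0.2500 + 0.0008i, |z|^2 = 0.0625
Iter 3: z = -0.4175 + 0.0196i, |z|^2 = 0.1747
Iter 4: z = -0.3061 + 0.0036i, |z|^2 = 0.0937
Iter 5: z = -0.3863 + 0.0178i, |z|^2 = 0.1496
Iter 6: z = -0.3311 + 0.0063i, |z|^2 = 0.1096
Iter 7: z = -0.3704 + 0.0159i, |z|^2 = 0.1375
Iter 8: z = -0.3430 + 0.0083i, |z|^2 = 0.1177
Iter 9: z = -0.3624 + 0.0143i, |z|^2 = 0.1315
Iter 10: z = -0.3489 + 0.0096i, |z|^2 = 0.1218
Iter 11: z = -0.3584 + 0.0133i, |z|^2 = 0.1286
Iter 12: z = -0.3517 + 0.0105i, |z|^2 = 0.1238
Iter 13: z = -0.3564 + 0.0126i, |z|^2 = 0.1272
Iter 14: z = -0.3531 + 0.0110i, |z|^2 = 0.1248
Iter 15: z = -0.3554 + 0.0122i, |z|^2 = 0.1265
Iter 16: z = -0.3538 + 0.0113i, |z|^2 = 0.1253
Iter 17: z = -0.3549 + 0.0120i, |z|^2 = 0.1261
Iter 18: z = -0.3542 + 0.0115i, |z|^2 = 0.1256

Answer: 19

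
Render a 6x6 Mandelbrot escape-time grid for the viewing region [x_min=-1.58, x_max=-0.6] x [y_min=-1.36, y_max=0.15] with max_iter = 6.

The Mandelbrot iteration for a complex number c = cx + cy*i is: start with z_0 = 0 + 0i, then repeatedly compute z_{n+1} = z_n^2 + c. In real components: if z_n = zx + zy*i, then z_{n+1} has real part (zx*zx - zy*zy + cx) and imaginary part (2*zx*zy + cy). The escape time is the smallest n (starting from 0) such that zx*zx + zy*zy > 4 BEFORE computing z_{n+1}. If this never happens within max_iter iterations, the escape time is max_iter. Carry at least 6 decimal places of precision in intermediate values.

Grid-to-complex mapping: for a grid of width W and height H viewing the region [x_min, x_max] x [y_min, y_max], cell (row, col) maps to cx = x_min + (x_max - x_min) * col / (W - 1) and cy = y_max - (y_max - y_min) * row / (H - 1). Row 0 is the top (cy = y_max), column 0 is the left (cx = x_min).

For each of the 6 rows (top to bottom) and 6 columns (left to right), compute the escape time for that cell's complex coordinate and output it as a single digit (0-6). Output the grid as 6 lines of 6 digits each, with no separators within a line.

(row=0, col=0): c = -1.5800 + 0.1500i → escape time 5
(row=0, col=1): c = -1.3840 + 0.1500i → escape time 6
(row=0, col=2): c = -1.1880 + 0.1500i → escape time 6
(row=0, col=3): c = -0.9920 + 0.1500i → escape time 6
(row=0, col=4): c = -0.7960 + 0.1500i → escape time 6
(row=0, col=5): c = -0.6000 + 0.1500i → escape time 6
(row=1, col=0): c = -1.5800 + -0.1520i → escape time 5
(row=1, col=1): c = -1.3840 + -0.1520i → escape time 6
(row=1, col=2): c = -1.1880 + -0.1520i → escape time 6
(row=1, col=3): c = -0.9920 + -0.1520i → escape time 6
(row=1, col=4): c = -0.7960 + -0.1520i → escape time 6
(row=1, col=5): c = -0.6000 + -0.1520i → escape time 6
(row=2, col=0): c = -1.5800 + -0.4540i → escape time 3
(row=2, col=1): c = -1.3840 + -0.4540i → escape time 4
(row=2, col=2): c = -1.1880 + -0.4540i → escape time 6
(row=2, col=3): c = -0.9920 + -0.4540i → escape time 5
(row=2, col=4): c = -0.7960 + -0.4540i → escape time 6
(row=2, col=5): c = -0.6000 + -0.4540i → escape time 6
(row=3, col=0): c = -1.5800 + -0.7560i → escape time 3
(row=3, col=1): c = -1.3840 + -0.7560i → escape time 3
(row=3, col=2): c = -1.1880 + -0.7560i → escape time 3
(row=3, col=3): c = -0.9920 + -0.7560i → escape time 3
(row=3, col=4): c = -0.7960 + -0.7560i → escape time 4
(row=3, col=5): c = -0.6000 + -0.7560i → escape time 5
(row=4, col=0): c = -1.5800 + -1.0580i → escape time 2
(row=4, col=1): c = -1.3840 + -1.0580i → escape time 3
(row=4, col=2): c = -1.1880 + -1.0580i → escape time 3
(row=4, col=3): c = -0.9920 + -1.0580i → escape time 3
(row=4, col=4): c = -0.7960 + -1.0580i → escape time 3
(row=4, col=5): c = -0.6000 + -1.0580i → escape time 3
(row=5, col=0): c = -1.5800 + -1.3600i → escape time 1
(row=5, col=1): c = -1.3840 + -1.3600i → escape time 2
(row=5, col=2): c = -1.1880 + -1.3600i → escape time 2
(row=5, col=3): c = -0.9920 + -1.3600i → escape time 2
(row=5, col=4): c = -0.7960 + -1.3600i → escape time 2
(row=5, col=5): c = -0.6000 + -1.3600i → escape time 2

Answer: 566666
566666
346566
333345
233333
122222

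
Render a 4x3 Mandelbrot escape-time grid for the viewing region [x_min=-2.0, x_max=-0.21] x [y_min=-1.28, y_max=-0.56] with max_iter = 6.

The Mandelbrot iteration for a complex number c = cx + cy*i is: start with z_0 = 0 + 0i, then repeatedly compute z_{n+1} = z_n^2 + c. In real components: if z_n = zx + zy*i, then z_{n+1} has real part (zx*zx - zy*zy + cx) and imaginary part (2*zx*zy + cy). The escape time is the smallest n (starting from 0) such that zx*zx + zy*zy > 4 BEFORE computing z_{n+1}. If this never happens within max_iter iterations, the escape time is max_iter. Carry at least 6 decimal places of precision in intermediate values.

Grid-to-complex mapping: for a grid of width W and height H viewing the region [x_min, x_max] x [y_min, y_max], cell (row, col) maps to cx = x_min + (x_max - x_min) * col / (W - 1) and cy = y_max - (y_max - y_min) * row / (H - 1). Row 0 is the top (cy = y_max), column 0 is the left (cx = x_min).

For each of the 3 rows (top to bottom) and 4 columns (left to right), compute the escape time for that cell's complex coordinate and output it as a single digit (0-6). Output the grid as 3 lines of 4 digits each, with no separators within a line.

Answer: 1356
1336
1233

Derivation:
(row=0, col=0): c = -2.0000 + -0.5600i → escape time 1
(row=0, col=1): c = -1.4033 + -0.5600i → escape time 3
(row=0, col=2): c = -0.8067 + -0.5600i → escape time 5
(row=0, col=3): c = -0.2100 + -0.5600i → escape time 6
(row=1, col=0): c = -2.0000 + -0.9200i → escape time 1
(row=1, col=1): c = -1.4033 + -0.9200i → escape time 3
(row=1, col=2): c = -0.8067 + -0.9200i → escape time 3
(row=1, col=3): c = -0.2100 + -0.9200i → escape time 6
(row=2, col=0): c = -2.0000 + -1.2800i → escape time 1
(row=2, col=1): c = -1.4033 + -1.2800i → escape time 2
(row=2, col=2): c = -0.8067 + -1.2800i → escape time 3
(row=2, col=3): c = -0.2100 + -1.2800i → escape time 3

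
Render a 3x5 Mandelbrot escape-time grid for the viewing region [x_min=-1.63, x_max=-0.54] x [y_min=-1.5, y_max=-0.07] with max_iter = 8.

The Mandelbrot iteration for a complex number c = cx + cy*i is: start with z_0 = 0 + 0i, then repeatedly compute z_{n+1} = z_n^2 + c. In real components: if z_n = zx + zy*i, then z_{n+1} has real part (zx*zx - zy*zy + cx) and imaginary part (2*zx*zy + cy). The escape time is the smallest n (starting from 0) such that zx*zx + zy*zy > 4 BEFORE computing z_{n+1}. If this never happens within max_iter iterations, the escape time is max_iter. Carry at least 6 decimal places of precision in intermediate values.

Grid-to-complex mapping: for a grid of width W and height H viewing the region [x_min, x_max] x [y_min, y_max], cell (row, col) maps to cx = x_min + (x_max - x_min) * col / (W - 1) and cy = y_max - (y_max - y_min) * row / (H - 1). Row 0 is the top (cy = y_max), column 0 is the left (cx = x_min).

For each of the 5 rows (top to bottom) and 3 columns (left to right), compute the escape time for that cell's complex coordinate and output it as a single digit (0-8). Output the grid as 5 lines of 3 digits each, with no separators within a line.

Answer: 688
368
335
233
122

Derivation:
(row=0, col=0): c = -1.6300 + -0.0700i → escape time 6
(row=0, col=1): c = -1.0850 + -0.0700i → escape time 8
(row=0, col=2): c = -0.5400 + -0.0700i → escape time 8
(row=1, col=0): c = -1.6300 + -0.4275i → escape time 3
(row=1, col=1): c = -1.0850 + -0.4275i → escape time 6
(row=1, col=2): c = -0.5400 + -0.4275i → escape time 8
(row=2, col=0): c = -1.6300 + -0.7850i → escape time 3
(row=2, col=1): c = -1.0850 + -0.7850i → escape time 3
(row=2, col=2): c = -0.5400 + -0.7850i → escape time 5
(row=3, col=0): c = -1.6300 + -1.1425i → escape time 2
(row=3, col=1): c = -1.0850 + -1.1425i → escape time 3
(row=3, col=2): c = -0.5400 + -1.1425i → escape time 3
(row=4, col=0): c = -1.6300 + -1.5000i → escape time 1
(row=4, col=1): c = -1.0850 + -1.5000i → escape time 2
(row=4, col=2): c = -0.5400 + -1.5000i → escape time 2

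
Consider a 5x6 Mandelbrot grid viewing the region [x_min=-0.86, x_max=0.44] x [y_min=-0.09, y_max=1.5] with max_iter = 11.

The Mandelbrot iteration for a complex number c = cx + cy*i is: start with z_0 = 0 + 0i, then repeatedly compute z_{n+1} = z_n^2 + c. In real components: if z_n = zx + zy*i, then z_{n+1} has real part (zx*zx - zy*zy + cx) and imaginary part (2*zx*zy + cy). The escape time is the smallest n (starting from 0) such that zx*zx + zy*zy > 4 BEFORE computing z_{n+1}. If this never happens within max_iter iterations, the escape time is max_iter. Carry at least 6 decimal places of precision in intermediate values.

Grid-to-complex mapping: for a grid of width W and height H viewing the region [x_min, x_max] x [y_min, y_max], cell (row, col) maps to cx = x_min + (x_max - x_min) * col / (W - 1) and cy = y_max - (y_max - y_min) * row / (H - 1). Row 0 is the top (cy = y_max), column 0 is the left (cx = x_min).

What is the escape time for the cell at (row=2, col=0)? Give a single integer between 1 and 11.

z_0 = 0 + 0i, c = -0.8600 + 0.8640i
Iter 1: z = -0.8600 + 0.8640i, |z|^2 = 1.4861
Iter 2: z = -0.8669 + -0.6221i, |z|^2 = 1.1385
Iter 3: z = -0.4955 + 1.9426i, |z|^2 = 4.0190
Escaped at iteration 3

Answer: 3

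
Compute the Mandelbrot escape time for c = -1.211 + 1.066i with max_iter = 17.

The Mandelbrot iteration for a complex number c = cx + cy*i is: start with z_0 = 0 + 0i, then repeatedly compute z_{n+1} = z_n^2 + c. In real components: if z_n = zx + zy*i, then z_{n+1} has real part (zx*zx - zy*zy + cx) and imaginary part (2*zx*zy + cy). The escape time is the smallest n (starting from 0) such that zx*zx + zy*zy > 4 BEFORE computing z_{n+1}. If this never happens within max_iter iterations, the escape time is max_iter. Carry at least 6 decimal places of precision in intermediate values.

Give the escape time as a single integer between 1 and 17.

Answer: 3

Derivation:
z_0 = 0 + 0i, c = -1.2110 + 1.0660i
Iter 1: z = -1.2110 + 1.0660i, |z|^2 = 2.6029
Iter 2: z = -0.8808 + -1.5159i, |z|^2 = 3.0737
Iter 3: z = -2.7329 + 3.7364i, |z|^2 = 21.4299
Escaped at iteration 3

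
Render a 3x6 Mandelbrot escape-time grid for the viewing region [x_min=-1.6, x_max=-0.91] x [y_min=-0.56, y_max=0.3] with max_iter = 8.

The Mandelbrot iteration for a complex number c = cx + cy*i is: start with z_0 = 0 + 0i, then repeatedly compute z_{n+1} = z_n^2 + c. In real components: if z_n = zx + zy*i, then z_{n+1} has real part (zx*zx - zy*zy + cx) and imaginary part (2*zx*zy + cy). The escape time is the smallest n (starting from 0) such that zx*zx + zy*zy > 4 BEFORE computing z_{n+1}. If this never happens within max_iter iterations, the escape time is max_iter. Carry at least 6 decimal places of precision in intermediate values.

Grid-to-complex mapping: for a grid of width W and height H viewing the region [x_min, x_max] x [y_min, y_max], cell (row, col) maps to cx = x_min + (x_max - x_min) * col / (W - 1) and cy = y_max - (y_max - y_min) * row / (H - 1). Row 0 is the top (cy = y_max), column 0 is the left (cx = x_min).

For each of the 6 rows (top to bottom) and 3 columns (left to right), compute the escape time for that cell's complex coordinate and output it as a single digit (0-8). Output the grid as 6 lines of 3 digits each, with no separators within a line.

(row=0, col=0): c = -1.6000 + 0.3000i → escape time 4
(row=0, col=1): c = -1.2550 + 0.3000i → escape time 8
(row=0, col=2): c = -0.9100 + 0.3000i → escape time 8
(row=1, col=0): c = -1.6000 + 0.1280i → escape time 6
(row=1, col=1): c = -1.2550 + 0.1280i → escape time 8
(row=1, col=2): c = -0.9100 + 0.1280i → escape time 8
(row=2, col=0): c = -1.6000 + -0.0440i → escape time 8
(row=2, col=1): c = -1.2550 + -0.0440i → escape time 8
(row=2, col=2): c = -0.9100 + -0.0440i → escape time 8
(row=3, col=0): c = -1.6000 + -0.2160i → escape time 5
(row=3, col=1): c = -1.2550 + -0.2160i → escape time 8
(row=3, col=2): c = -0.9100 + -0.2160i → escape time 8
(row=4, col=0): c = -1.6000 + -0.3880i → escape time 4
(row=4, col=1): c = -1.2550 + -0.3880i → escape time 8
(row=4, col=2): c = -0.9100 + -0.3880i → escape time 7
(row=5, col=0): c = -1.6000 + -0.5600i → escape time 3
(row=5, col=1): c = -1.2550 + -0.5600i → escape time 3
(row=5, col=2): c = -0.9100 + -0.5600i → escape time 5

Answer: 488
688
888
588
487
335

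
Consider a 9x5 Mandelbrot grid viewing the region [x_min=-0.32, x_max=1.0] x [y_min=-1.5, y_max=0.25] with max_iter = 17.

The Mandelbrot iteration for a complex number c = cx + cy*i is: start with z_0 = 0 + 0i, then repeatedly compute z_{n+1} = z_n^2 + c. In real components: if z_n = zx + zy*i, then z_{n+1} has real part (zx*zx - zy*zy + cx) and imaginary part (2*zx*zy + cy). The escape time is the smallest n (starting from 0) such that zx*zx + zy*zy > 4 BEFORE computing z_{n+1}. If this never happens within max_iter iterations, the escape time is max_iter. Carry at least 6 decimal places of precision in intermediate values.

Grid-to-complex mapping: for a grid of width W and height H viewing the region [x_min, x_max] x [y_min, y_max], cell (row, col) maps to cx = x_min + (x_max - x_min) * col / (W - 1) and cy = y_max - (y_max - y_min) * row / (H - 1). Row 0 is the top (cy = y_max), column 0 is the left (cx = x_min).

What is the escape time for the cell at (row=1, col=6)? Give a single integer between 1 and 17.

z_0 = 0 + 0i, c = 0.6700 + -0.1875i
Iter 1: z = 0.6700 + -0.1875i, |z|^2 = 0.4841
Iter 2: z = 1.0837 + -0.4387i, |z|^2 = 1.3670
Iter 3: z = 1.6520 + -1.1385i, |z|^2 = 4.0252
Escaped at iteration 3

Answer: 3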